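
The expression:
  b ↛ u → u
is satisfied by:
  {u: True, b: False}
  {b: False, u: False}
  {b: True, u: True}


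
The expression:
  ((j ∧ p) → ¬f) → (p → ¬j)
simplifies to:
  f ∨ ¬j ∨ ¬p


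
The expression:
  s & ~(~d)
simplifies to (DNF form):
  d & s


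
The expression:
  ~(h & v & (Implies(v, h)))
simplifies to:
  ~h | ~v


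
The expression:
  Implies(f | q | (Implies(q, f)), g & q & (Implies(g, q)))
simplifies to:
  g & q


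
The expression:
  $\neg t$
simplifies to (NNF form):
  $\neg t$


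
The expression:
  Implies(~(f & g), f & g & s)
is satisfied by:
  {g: True, f: True}


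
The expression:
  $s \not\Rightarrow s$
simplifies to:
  $\text{False}$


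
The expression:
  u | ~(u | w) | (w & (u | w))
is always true.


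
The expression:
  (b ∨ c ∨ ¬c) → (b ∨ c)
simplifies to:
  b ∨ c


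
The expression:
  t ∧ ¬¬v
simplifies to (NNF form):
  t ∧ v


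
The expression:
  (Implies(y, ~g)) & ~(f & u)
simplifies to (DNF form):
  (~f & ~g) | (~f & ~y) | (~g & ~u) | (~u & ~y)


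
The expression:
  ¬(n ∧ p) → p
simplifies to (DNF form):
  p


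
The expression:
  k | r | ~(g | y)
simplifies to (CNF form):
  (k | r | ~g) & (k | r | ~y)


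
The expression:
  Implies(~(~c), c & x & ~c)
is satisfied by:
  {c: False}


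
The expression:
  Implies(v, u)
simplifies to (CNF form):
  u | ~v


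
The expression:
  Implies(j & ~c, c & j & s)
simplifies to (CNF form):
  c | ~j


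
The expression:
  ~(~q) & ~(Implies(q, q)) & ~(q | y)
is never true.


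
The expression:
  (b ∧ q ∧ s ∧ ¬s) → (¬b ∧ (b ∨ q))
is always true.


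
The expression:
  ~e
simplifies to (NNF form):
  ~e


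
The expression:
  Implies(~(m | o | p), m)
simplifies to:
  m | o | p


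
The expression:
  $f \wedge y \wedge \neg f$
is never true.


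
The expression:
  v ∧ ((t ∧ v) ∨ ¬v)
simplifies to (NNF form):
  t ∧ v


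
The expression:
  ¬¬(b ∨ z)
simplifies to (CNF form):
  b ∨ z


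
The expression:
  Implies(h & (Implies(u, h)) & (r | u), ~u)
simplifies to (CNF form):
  ~h | ~u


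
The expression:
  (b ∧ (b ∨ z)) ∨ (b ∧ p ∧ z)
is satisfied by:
  {b: True}


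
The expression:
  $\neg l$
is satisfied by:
  {l: False}


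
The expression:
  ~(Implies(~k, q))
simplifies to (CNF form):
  ~k & ~q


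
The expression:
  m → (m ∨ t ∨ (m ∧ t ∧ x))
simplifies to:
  True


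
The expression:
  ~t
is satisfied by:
  {t: False}


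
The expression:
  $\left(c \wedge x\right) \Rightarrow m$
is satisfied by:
  {m: True, c: False, x: False}
  {c: False, x: False, m: False}
  {x: True, m: True, c: False}
  {x: True, c: False, m: False}
  {m: True, c: True, x: False}
  {c: True, m: False, x: False}
  {x: True, c: True, m: True}


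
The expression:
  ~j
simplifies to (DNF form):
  ~j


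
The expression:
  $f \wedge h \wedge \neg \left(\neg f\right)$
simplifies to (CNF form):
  $f \wedge h$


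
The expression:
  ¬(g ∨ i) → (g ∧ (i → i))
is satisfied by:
  {i: True, g: True}
  {i: True, g: False}
  {g: True, i: False}


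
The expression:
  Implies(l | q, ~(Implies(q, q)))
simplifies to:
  ~l & ~q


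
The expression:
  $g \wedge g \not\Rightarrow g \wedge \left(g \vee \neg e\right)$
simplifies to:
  $\text{False}$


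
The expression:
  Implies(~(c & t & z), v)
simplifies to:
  v | (c & t & z)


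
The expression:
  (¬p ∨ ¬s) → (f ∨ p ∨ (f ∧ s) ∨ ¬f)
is always true.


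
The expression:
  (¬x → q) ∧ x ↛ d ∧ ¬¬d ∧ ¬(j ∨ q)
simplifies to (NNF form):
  False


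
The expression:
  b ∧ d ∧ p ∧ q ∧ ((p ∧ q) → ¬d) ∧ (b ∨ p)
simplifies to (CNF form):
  False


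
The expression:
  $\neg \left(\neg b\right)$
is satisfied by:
  {b: True}


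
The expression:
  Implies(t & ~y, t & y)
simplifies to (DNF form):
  y | ~t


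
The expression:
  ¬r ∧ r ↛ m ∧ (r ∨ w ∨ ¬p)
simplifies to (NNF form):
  False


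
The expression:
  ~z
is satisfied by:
  {z: False}


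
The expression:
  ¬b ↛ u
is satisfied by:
  {u: True, b: False}
  {b: False, u: False}
  {b: True, u: True}


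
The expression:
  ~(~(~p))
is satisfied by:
  {p: False}


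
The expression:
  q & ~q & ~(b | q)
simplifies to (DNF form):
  False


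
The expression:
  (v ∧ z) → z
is always true.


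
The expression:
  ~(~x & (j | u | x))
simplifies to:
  x | (~j & ~u)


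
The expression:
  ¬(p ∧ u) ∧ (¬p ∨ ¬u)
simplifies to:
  ¬p ∨ ¬u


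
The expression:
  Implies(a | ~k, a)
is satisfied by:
  {a: True, k: True}
  {a: True, k: False}
  {k: True, a: False}


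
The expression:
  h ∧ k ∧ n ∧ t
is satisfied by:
  {t: True, h: True, n: True, k: True}


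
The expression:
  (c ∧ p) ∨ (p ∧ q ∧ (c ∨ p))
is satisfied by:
  {p: True, q: True, c: True}
  {p: True, q: True, c: False}
  {p: True, c: True, q: False}


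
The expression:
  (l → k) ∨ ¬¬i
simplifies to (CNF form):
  i ∨ k ∨ ¬l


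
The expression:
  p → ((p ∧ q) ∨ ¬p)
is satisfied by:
  {q: True, p: False}
  {p: False, q: False}
  {p: True, q: True}


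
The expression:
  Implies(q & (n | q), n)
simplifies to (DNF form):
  n | ~q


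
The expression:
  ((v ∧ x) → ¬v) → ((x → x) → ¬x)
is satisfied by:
  {v: True, x: False}
  {x: False, v: False}
  {x: True, v: True}


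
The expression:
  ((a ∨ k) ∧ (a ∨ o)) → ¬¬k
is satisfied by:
  {k: True, a: False}
  {a: False, k: False}
  {a: True, k: True}


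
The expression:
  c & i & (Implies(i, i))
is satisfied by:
  {c: True, i: True}


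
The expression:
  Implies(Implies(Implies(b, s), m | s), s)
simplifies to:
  s | (~b & ~m)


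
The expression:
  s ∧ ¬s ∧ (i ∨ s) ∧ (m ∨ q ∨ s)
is never true.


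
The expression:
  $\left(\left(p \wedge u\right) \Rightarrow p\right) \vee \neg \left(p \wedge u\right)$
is always true.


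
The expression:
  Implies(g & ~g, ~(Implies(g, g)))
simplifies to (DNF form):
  True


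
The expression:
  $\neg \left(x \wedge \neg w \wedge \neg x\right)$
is always true.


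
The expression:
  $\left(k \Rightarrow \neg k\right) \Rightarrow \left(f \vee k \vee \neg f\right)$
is always true.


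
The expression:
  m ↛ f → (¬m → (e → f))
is always true.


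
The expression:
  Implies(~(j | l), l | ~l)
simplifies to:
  True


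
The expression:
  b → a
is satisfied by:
  {a: True, b: False}
  {b: False, a: False}
  {b: True, a: True}


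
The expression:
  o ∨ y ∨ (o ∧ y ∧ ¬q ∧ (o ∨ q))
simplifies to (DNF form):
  o ∨ y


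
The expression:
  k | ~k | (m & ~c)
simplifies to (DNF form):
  True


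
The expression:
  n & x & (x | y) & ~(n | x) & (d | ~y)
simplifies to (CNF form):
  False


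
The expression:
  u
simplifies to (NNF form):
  u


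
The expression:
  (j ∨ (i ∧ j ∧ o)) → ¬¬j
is always true.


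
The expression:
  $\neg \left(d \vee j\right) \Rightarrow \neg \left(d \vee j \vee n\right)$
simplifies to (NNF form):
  $d \vee j \vee \neg n$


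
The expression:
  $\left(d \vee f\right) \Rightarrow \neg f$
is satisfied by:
  {f: False}


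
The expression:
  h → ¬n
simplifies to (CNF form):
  ¬h ∨ ¬n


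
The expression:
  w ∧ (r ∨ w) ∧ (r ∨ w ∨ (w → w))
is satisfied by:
  {w: True}


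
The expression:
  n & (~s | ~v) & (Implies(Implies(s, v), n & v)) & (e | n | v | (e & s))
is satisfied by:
  {v: True, n: True, s: False}
  {s: True, n: True, v: False}


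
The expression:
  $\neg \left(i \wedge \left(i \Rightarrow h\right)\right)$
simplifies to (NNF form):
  $\neg h \vee \neg i$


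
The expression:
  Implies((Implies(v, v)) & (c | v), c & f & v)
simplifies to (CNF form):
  (c | ~v) & (f | ~v) & (v | ~c)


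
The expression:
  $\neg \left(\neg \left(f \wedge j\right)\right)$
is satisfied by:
  {j: True, f: True}


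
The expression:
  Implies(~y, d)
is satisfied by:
  {y: True, d: True}
  {y: True, d: False}
  {d: True, y: False}


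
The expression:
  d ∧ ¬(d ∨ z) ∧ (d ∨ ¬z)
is never true.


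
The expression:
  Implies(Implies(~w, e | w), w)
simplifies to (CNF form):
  w | ~e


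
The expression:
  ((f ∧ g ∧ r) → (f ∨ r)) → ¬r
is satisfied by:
  {r: False}


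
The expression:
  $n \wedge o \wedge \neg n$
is never true.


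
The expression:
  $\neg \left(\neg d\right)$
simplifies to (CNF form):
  $d$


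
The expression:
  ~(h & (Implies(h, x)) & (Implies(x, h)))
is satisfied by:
  {h: False, x: False}
  {x: True, h: False}
  {h: True, x: False}


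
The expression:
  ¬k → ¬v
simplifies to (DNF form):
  k ∨ ¬v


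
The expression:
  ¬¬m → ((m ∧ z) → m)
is always true.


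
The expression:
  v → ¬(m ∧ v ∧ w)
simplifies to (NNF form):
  ¬m ∨ ¬v ∨ ¬w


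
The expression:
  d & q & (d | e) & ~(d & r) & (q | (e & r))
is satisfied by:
  {d: True, q: True, r: False}


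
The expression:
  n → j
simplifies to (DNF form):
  j ∨ ¬n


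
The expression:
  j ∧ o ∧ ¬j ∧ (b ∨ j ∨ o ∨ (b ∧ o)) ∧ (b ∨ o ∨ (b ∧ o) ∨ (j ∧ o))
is never true.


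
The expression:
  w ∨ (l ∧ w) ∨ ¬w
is always true.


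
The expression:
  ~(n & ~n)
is always true.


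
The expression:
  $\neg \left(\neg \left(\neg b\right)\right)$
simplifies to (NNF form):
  $\neg b$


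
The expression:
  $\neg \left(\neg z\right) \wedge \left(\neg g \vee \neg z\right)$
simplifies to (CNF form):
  $z \wedge \neg g$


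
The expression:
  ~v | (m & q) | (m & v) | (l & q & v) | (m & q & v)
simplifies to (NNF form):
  m | ~v | (l & q)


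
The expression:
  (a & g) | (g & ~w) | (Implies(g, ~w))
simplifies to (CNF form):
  a | ~g | ~w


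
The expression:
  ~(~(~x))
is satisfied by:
  {x: False}


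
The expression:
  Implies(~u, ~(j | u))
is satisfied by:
  {u: True, j: False}
  {j: False, u: False}
  {j: True, u: True}


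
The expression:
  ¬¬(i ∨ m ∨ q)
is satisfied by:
  {i: True, q: True, m: True}
  {i: True, q: True, m: False}
  {i: True, m: True, q: False}
  {i: True, m: False, q: False}
  {q: True, m: True, i: False}
  {q: True, m: False, i: False}
  {m: True, q: False, i: False}


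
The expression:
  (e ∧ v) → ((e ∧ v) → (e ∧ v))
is always true.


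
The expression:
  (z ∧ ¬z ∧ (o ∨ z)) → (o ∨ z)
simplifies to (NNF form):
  True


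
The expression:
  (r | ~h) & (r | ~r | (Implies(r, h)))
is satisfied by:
  {r: True, h: False}
  {h: False, r: False}
  {h: True, r: True}


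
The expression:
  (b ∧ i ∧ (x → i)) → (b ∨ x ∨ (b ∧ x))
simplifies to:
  True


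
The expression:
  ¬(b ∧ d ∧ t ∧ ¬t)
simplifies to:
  True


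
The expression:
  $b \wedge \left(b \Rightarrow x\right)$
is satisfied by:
  {b: True, x: True}


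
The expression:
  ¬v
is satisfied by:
  {v: False}


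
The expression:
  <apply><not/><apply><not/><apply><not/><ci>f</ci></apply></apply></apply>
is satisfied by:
  {f: False}


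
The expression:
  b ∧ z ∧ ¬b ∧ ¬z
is never true.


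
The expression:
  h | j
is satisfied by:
  {h: True, j: True}
  {h: True, j: False}
  {j: True, h: False}


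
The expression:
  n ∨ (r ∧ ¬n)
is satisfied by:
  {r: True, n: True}
  {r: True, n: False}
  {n: True, r: False}


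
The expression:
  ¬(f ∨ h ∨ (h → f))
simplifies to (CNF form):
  False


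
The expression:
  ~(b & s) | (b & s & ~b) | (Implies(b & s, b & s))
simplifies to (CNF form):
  True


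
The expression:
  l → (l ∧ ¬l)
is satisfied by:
  {l: False}


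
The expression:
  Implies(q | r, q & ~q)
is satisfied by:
  {q: False, r: False}


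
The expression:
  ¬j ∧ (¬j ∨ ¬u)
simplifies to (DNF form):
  ¬j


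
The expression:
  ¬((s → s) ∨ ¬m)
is never true.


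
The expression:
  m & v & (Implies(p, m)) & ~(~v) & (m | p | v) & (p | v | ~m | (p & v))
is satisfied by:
  {m: True, v: True}


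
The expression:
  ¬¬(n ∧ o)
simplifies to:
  n ∧ o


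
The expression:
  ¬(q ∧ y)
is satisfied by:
  {q: False, y: False}
  {y: True, q: False}
  {q: True, y: False}


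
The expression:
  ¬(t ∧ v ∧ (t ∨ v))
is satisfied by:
  {v: False, t: False}
  {t: True, v: False}
  {v: True, t: False}


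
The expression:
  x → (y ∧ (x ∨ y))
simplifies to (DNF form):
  y ∨ ¬x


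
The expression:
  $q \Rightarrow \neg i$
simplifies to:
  $\neg i \vee \neg q$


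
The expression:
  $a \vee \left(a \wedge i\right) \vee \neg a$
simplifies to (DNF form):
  $\text{True}$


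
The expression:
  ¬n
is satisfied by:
  {n: False}


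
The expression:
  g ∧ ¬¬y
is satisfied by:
  {g: True, y: True}


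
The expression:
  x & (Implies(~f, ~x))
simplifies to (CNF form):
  f & x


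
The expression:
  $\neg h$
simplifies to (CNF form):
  $\neg h$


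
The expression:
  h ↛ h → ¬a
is always true.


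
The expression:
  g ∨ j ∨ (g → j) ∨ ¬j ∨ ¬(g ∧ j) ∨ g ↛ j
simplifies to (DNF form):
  True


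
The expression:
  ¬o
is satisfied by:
  {o: False}


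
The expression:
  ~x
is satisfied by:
  {x: False}


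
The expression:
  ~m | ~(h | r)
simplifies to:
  ~m | (~h & ~r)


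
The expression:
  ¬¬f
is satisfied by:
  {f: True}


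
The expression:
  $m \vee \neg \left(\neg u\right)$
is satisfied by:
  {m: True, u: True}
  {m: True, u: False}
  {u: True, m: False}


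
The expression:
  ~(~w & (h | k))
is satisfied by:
  {w: True, h: False, k: False}
  {w: True, k: True, h: False}
  {w: True, h: True, k: False}
  {w: True, k: True, h: True}
  {k: False, h: False, w: False}


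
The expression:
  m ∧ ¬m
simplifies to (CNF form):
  False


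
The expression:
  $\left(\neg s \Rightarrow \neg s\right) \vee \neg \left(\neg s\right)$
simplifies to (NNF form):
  $\text{True}$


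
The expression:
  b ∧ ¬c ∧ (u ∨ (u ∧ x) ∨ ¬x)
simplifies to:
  b ∧ ¬c ∧ (u ∨ ¬x)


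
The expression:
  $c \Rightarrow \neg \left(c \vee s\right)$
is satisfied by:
  {c: False}


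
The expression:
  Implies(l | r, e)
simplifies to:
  e | (~l & ~r)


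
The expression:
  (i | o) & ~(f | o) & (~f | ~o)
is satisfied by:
  {i: True, o: False, f: False}


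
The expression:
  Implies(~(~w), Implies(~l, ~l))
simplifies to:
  True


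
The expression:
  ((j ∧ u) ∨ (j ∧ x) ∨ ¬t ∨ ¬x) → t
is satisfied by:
  {t: True}


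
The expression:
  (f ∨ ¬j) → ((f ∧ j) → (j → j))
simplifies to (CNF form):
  True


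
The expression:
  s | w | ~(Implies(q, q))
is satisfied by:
  {s: True, w: True}
  {s: True, w: False}
  {w: True, s: False}


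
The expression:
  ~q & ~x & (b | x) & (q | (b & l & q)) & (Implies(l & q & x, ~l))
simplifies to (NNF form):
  False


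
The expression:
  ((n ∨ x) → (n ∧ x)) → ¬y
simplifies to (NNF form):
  (n ∧ ¬x) ∨ (x ∧ ¬n) ∨ ¬y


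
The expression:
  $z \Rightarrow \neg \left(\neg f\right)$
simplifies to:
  $f \vee \neg z$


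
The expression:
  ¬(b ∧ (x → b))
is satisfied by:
  {b: False}


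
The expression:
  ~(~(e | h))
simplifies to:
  e | h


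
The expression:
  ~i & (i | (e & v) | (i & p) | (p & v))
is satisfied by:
  {e: True, p: True, v: True, i: False}
  {e: True, v: True, i: False, p: False}
  {p: True, v: True, i: False, e: False}


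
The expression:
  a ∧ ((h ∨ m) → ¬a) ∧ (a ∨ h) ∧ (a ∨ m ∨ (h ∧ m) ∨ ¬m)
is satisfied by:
  {a: True, h: False, m: False}


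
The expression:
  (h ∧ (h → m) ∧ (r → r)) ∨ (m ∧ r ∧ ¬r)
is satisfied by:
  {h: True, m: True}


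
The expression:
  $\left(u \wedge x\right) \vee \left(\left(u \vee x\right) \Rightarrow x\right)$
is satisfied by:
  {x: True, u: False}
  {u: False, x: False}
  {u: True, x: True}


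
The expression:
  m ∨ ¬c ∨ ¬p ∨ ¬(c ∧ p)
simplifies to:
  m ∨ ¬c ∨ ¬p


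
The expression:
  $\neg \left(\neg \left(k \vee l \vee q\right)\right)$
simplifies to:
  $k \vee l \vee q$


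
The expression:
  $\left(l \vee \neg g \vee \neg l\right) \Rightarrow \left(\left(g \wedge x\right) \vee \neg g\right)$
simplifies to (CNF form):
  $x \vee \neg g$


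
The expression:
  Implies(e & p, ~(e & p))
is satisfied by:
  {p: False, e: False}
  {e: True, p: False}
  {p: True, e: False}


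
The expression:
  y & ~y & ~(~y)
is never true.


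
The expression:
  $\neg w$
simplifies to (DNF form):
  $\neg w$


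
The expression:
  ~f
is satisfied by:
  {f: False}


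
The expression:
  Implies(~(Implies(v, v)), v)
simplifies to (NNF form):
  True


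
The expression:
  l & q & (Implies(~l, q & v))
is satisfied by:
  {q: True, l: True}


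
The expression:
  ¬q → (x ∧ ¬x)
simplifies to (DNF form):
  q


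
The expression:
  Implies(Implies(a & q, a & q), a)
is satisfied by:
  {a: True}


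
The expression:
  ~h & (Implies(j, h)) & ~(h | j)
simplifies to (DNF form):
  ~h & ~j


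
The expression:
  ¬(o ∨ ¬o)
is never true.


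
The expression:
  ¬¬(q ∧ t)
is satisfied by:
  {t: True, q: True}


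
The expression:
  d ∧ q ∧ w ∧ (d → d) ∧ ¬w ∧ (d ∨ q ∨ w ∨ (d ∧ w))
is never true.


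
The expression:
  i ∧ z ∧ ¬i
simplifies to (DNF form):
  False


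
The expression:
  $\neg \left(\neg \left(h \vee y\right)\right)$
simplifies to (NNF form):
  $h \vee y$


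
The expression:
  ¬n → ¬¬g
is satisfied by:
  {n: True, g: True}
  {n: True, g: False}
  {g: True, n: False}


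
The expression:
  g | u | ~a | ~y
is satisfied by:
  {g: True, u: True, a: False, y: False}
  {g: True, u: False, a: False, y: False}
  {u: True, y: False, g: False, a: False}
  {y: False, u: False, g: False, a: False}
  {y: True, g: True, u: True, a: False}
  {y: True, g: True, u: False, a: False}
  {y: True, u: True, g: False, a: False}
  {y: True, u: False, g: False, a: False}
  {a: True, g: True, u: True, y: False}
  {a: True, g: True, u: False, y: False}
  {a: True, u: True, g: False, y: False}
  {a: True, u: False, g: False, y: False}
  {y: True, a: True, g: True, u: True}
  {y: True, a: True, g: True, u: False}
  {y: True, a: True, u: True, g: False}


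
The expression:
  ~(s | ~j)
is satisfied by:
  {j: True, s: False}


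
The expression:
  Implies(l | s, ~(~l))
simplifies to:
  l | ~s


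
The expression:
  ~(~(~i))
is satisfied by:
  {i: False}


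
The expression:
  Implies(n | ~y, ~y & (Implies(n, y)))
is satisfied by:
  {n: False}


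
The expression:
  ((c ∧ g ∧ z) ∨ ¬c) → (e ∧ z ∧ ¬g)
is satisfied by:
  {c: True, e: True, g: False, z: False}
  {c: True, e: False, g: False, z: False}
  {z: True, c: True, e: True, g: False}
  {z: True, c: True, e: False, g: False}
  {g: True, c: True, e: True, z: False}
  {g: True, c: True, e: False, z: False}
  {z: True, e: True, c: False, g: False}


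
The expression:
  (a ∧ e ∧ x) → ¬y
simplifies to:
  ¬a ∨ ¬e ∨ ¬x ∨ ¬y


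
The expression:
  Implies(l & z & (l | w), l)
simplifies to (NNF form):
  True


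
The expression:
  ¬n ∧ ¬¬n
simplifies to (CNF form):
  False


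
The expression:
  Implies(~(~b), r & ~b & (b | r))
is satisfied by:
  {b: False}


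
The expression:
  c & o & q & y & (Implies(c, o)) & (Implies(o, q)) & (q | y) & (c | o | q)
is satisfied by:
  {c: True, o: True, y: True, q: True}


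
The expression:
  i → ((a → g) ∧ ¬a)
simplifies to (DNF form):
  ¬a ∨ ¬i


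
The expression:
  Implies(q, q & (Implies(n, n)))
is always true.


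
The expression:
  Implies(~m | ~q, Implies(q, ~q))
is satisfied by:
  {m: True, q: False}
  {q: False, m: False}
  {q: True, m: True}


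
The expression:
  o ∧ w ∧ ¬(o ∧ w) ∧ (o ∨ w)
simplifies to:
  False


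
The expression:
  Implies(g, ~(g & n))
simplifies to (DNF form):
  ~g | ~n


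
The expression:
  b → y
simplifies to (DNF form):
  y ∨ ¬b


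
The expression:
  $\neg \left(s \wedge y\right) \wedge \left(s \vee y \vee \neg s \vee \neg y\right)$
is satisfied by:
  {s: False, y: False}
  {y: True, s: False}
  {s: True, y: False}


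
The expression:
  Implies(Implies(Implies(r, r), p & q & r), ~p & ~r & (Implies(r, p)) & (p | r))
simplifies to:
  ~p | ~q | ~r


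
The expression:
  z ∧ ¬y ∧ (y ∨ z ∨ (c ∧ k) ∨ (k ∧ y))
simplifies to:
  z ∧ ¬y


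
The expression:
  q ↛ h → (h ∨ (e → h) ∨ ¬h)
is always true.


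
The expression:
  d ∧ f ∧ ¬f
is never true.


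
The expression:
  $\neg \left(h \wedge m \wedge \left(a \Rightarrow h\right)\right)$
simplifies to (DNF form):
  $\neg h \vee \neg m$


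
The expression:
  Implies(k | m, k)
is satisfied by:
  {k: True, m: False}
  {m: False, k: False}
  {m: True, k: True}


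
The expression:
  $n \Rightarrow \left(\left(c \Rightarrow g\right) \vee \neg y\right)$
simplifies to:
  $g \vee \neg c \vee \neg n \vee \neg y$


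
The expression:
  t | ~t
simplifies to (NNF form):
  True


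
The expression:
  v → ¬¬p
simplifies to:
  p ∨ ¬v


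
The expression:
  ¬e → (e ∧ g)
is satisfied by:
  {e: True}


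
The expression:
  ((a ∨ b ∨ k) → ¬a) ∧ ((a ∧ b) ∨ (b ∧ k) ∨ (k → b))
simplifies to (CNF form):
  ¬a ∧ (b ∨ ¬k)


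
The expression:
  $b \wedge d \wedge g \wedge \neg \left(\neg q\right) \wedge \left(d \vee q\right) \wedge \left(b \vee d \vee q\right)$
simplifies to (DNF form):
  $b \wedge d \wedge g \wedge q$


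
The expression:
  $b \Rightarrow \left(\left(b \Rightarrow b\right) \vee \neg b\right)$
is always true.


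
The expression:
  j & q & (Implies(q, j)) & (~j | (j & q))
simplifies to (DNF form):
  j & q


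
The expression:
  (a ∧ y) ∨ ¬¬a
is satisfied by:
  {a: True}


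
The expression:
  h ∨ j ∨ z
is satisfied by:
  {z: True, h: True, j: True}
  {z: True, h: True, j: False}
  {z: True, j: True, h: False}
  {z: True, j: False, h: False}
  {h: True, j: True, z: False}
  {h: True, j: False, z: False}
  {j: True, h: False, z: False}


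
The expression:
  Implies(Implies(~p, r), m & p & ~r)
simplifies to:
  ~r & (m | ~p)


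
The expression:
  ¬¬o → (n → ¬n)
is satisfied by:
  {o: False, n: False}
  {n: True, o: False}
  {o: True, n: False}


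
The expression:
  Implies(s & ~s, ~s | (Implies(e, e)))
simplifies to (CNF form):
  True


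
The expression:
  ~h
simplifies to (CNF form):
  ~h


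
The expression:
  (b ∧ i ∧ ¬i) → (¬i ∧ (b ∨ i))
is always true.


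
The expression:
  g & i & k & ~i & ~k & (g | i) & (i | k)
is never true.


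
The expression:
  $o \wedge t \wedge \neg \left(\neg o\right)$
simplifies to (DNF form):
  $o \wedge t$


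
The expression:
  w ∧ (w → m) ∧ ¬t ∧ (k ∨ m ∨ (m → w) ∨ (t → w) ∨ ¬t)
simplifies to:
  m ∧ w ∧ ¬t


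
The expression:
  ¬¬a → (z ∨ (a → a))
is always true.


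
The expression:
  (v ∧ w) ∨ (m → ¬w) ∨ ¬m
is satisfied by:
  {v: True, w: False, m: False}
  {w: False, m: False, v: False}
  {v: True, m: True, w: False}
  {m: True, w: False, v: False}
  {v: True, w: True, m: False}
  {w: True, v: False, m: False}
  {v: True, m: True, w: True}


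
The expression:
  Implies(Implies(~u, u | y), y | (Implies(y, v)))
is always true.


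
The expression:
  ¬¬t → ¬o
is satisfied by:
  {o: False, t: False}
  {t: True, o: False}
  {o: True, t: False}


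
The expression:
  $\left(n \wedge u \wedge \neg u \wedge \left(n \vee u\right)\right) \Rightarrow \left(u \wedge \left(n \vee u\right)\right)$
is always true.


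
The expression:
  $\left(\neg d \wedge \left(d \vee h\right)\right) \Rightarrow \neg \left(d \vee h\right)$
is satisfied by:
  {d: True, h: False}
  {h: False, d: False}
  {h: True, d: True}


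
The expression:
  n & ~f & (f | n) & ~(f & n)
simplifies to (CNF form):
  n & ~f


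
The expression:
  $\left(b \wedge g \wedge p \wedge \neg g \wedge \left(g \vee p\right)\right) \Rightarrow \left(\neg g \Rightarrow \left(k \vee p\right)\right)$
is always true.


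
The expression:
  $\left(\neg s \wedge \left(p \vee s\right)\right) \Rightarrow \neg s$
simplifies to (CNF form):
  $\text{True}$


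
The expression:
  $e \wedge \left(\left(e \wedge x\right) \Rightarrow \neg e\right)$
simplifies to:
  $e \wedge \neg x$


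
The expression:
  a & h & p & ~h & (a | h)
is never true.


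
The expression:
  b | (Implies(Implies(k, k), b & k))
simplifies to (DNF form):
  b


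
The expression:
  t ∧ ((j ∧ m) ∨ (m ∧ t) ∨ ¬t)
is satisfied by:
  {t: True, m: True}


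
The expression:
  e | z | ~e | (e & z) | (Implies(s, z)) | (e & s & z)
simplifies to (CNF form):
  True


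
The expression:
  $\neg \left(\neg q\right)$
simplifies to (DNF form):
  $q$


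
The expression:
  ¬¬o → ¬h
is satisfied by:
  {h: False, o: False}
  {o: True, h: False}
  {h: True, o: False}


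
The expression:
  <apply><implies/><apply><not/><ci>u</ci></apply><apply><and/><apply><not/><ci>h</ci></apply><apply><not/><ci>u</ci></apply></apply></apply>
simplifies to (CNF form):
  <apply><or/><ci>u</ci><apply><not/><ci>h</ci></apply></apply>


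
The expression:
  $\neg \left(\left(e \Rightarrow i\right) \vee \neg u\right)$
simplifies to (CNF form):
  $e \wedge u \wedge \neg i$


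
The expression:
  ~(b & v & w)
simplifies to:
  ~b | ~v | ~w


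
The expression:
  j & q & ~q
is never true.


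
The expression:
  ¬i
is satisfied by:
  {i: False}


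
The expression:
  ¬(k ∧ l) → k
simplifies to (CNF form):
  k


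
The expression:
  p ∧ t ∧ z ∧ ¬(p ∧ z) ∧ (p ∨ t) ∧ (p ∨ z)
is never true.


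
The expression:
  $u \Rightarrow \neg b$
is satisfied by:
  {u: False, b: False}
  {b: True, u: False}
  {u: True, b: False}


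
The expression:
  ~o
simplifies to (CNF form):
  ~o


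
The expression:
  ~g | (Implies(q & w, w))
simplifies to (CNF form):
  True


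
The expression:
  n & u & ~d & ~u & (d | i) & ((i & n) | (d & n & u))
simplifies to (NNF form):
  False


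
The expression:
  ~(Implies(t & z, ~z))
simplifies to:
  t & z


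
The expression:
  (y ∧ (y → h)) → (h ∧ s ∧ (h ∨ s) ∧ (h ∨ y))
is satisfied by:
  {s: True, h: False, y: False}
  {h: False, y: False, s: False}
  {y: True, s: True, h: False}
  {y: True, h: False, s: False}
  {s: True, h: True, y: False}
  {h: True, s: False, y: False}
  {y: True, h: True, s: True}


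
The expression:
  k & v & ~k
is never true.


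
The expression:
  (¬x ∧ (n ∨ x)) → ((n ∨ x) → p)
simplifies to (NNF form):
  p ∨ x ∨ ¬n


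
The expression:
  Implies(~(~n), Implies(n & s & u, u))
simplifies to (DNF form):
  True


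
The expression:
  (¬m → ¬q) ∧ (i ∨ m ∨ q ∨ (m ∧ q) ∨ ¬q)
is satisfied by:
  {m: True, q: False}
  {q: False, m: False}
  {q: True, m: True}


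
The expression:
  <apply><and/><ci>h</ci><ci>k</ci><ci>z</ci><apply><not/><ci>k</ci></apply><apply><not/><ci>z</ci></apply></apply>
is never true.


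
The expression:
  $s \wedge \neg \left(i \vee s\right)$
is never true.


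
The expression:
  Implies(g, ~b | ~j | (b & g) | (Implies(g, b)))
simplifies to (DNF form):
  True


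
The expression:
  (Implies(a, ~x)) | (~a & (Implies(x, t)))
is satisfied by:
  {x: False, a: False}
  {a: True, x: False}
  {x: True, a: False}


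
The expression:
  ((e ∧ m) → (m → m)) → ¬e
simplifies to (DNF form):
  ¬e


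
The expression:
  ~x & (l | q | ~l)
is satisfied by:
  {x: False}


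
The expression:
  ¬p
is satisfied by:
  {p: False}


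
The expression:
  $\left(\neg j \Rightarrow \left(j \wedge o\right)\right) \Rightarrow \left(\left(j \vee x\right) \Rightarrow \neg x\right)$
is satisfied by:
  {x: False, j: False}
  {j: True, x: False}
  {x: True, j: False}


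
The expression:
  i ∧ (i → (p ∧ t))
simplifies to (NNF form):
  i ∧ p ∧ t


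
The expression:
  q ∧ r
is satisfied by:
  {r: True, q: True}


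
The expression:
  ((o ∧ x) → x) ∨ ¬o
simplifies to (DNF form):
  True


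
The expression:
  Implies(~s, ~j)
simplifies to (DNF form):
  s | ~j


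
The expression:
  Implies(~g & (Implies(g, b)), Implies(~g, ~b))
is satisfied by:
  {g: True, b: False}
  {b: False, g: False}
  {b: True, g: True}


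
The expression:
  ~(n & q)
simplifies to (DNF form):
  ~n | ~q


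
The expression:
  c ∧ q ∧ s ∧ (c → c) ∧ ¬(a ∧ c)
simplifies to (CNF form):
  c ∧ q ∧ s ∧ ¬a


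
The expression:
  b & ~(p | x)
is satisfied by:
  {b: True, x: False, p: False}


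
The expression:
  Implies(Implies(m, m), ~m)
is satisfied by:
  {m: False}


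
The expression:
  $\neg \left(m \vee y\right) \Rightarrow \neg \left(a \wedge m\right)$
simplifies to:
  $\text{True}$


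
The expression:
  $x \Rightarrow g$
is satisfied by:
  {g: True, x: False}
  {x: False, g: False}
  {x: True, g: True}


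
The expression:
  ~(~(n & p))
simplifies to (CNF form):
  n & p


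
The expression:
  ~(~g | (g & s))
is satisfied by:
  {g: True, s: False}


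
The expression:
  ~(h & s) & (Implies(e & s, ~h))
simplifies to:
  ~h | ~s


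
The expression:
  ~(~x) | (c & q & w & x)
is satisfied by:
  {x: True}


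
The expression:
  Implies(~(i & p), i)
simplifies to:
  i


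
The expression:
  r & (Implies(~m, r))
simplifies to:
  r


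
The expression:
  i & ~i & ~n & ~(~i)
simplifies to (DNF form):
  False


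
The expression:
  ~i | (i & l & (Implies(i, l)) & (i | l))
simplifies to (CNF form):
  l | ~i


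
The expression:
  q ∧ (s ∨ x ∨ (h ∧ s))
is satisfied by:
  {x: True, s: True, q: True}
  {x: True, q: True, s: False}
  {s: True, q: True, x: False}


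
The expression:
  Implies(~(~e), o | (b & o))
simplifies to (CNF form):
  o | ~e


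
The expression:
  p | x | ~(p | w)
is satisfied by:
  {x: True, p: True, w: False}
  {x: True, w: False, p: False}
  {p: True, w: False, x: False}
  {p: False, w: False, x: False}
  {x: True, p: True, w: True}
  {x: True, w: True, p: False}
  {p: True, w: True, x: False}


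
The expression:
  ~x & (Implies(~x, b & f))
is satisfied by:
  {b: True, f: True, x: False}


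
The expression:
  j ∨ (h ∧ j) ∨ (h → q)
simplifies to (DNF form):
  j ∨ q ∨ ¬h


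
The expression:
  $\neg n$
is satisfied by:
  {n: False}


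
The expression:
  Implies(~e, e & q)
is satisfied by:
  {e: True}


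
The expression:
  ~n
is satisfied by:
  {n: False}


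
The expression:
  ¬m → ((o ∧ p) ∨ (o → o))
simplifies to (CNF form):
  True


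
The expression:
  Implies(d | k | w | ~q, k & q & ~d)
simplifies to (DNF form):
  (k & q & ~d) | (q & ~d & ~w)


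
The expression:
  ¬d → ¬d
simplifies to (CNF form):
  True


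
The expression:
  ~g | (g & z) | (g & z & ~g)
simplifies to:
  z | ~g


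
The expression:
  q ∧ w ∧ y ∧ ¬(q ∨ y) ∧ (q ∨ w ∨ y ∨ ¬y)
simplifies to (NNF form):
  False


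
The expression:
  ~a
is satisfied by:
  {a: False}


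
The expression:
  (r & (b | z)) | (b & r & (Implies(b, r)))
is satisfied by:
  {r: True, b: True, z: True}
  {r: True, b: True, z: False}
  {r: True, z: True, b: False}


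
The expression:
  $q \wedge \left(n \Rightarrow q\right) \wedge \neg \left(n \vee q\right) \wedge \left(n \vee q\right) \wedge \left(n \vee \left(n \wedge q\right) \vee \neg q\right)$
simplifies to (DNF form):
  $\text{False}$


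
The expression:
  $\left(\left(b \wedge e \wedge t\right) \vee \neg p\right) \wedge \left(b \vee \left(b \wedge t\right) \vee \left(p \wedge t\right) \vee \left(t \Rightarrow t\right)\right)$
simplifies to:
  $\left(b \wedge e \wedge t\right) \vee \neg p$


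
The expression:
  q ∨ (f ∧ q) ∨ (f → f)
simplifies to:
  True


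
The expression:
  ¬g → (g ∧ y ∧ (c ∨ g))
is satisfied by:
  {g: True}


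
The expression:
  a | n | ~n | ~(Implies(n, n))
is always true.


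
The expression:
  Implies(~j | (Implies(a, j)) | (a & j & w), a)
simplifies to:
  a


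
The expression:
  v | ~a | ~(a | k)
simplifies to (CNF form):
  v | ~a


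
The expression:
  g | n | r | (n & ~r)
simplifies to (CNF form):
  g | n | r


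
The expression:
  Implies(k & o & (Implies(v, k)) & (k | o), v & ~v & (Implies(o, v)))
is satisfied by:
  {k: False, o: False}
  {o: True, k: False}
  {k: True, o: False}


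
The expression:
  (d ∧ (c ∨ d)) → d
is always true.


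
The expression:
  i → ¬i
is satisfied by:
  {i: False}


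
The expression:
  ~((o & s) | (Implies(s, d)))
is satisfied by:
  {s: True, d: False, o: False}


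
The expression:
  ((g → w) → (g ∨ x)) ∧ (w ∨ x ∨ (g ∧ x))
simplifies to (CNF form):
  (g ∨ x) ∧ (w ∨ x)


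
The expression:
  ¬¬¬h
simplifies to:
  ¬h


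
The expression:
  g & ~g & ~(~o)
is never true.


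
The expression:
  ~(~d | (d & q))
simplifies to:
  d & ~q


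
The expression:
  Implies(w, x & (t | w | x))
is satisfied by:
  {x: True, w: False}
  {w: False, x: False}
  {w: True, x: True}


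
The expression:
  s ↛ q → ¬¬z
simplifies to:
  q ∨ z ∨ ¬s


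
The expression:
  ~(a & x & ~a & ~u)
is always true.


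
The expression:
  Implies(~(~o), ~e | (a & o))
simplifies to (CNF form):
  a | ~e | ~o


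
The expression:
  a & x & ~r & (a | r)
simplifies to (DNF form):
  a & x & ~r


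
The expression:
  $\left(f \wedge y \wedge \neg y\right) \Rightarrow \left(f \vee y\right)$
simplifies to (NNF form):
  $\text{True}$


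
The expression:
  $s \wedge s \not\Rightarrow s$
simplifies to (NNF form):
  $\text{False}$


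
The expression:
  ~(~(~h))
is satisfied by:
  {h: False}


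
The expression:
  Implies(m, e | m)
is always true.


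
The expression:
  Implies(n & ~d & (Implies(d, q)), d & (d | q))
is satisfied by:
  {d: True, n: False}
  {n: False, d: False}
  {n: True, d: True}


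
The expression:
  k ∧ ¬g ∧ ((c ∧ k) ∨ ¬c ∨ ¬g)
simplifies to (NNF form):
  k ∧ ¬g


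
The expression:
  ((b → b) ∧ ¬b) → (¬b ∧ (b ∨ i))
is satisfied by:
  {i: True, b: True}
  {i: True, b: False}
  {b: True, i: False}


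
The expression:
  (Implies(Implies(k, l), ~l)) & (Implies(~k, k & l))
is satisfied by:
  {k: True, l: False}


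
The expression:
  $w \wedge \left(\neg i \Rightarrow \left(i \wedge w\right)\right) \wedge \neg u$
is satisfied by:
  {i: True, w: True, u: False}


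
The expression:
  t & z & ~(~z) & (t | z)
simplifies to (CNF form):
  t & z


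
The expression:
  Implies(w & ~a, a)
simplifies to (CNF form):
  a | ~w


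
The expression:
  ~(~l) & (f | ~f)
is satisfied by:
  {l: True}


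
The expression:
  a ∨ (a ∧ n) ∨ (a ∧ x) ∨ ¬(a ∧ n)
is always true.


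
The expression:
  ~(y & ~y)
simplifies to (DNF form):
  True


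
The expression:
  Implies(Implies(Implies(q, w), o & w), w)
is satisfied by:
  {w: True, q: False}
  {q: False, w: False}
  {q: True, w: True}


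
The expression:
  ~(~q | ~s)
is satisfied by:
  {s: True, q: True}


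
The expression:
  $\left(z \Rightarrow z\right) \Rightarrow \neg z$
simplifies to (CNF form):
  $\neg z$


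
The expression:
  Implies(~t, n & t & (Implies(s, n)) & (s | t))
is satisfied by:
  {t: True}


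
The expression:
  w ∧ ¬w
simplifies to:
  False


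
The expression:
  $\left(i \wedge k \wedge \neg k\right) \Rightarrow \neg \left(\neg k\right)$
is always true.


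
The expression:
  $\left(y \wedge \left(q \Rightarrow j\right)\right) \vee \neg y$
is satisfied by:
  {j: True, q: False, y: False}
  {j: False, q: False, y: False}
  {y: True, j: True, q: False}
  {y: True, j: False, q: False}
  {q: True, j: True, y: False}
  {q: True, j: False, y: False}
  {q: True, y: True, j: True}


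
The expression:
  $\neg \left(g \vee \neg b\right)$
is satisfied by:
  {b: True, g: False}


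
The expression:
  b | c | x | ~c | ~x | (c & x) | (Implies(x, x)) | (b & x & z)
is always true.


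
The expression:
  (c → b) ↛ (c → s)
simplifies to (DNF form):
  b ∧ c ∧ ¬s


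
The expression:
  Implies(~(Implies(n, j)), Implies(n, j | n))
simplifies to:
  True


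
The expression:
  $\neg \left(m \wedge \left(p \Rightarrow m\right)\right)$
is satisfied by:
  {m: False}


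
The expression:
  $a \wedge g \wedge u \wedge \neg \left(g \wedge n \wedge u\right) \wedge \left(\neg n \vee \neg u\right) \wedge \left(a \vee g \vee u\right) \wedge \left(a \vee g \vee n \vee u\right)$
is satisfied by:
  {a: True, u: True, g: True, n: False}


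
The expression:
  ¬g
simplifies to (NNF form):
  ¬g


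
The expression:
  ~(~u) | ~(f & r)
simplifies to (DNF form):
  u | ~f | ~r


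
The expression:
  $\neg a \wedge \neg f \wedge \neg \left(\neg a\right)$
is never true.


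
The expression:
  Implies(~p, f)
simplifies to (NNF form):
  f | p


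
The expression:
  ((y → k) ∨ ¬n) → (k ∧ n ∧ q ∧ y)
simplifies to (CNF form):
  n ∧ y ∧ (q ∨ ¬k)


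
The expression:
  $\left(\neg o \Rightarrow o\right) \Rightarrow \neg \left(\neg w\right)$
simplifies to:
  $w \vee \neg o$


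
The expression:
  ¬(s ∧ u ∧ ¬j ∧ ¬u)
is always true.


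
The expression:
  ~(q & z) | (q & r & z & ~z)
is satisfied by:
  {q: False, z: False}
  {z: True, q: False}
  {q: True, z: False}


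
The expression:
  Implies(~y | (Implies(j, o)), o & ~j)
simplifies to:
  (j | o) & (o | y) & (~j | ~o)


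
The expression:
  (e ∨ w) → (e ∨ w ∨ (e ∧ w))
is always true.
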